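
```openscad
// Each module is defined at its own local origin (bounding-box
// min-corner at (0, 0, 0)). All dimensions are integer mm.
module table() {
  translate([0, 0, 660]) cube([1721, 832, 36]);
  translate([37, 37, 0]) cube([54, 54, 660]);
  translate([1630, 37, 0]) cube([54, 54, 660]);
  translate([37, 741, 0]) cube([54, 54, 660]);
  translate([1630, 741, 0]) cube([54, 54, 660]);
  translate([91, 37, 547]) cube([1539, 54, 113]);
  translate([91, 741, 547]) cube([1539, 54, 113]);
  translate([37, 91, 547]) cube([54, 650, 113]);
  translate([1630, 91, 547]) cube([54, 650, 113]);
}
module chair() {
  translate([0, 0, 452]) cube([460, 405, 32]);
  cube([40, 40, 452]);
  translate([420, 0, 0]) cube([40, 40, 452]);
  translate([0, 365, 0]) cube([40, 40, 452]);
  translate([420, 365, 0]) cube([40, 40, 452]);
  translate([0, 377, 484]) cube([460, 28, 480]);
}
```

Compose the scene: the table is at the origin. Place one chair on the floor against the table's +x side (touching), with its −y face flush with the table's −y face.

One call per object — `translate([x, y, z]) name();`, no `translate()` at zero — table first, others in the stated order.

table();
translate([1721, 0, 0]) chair();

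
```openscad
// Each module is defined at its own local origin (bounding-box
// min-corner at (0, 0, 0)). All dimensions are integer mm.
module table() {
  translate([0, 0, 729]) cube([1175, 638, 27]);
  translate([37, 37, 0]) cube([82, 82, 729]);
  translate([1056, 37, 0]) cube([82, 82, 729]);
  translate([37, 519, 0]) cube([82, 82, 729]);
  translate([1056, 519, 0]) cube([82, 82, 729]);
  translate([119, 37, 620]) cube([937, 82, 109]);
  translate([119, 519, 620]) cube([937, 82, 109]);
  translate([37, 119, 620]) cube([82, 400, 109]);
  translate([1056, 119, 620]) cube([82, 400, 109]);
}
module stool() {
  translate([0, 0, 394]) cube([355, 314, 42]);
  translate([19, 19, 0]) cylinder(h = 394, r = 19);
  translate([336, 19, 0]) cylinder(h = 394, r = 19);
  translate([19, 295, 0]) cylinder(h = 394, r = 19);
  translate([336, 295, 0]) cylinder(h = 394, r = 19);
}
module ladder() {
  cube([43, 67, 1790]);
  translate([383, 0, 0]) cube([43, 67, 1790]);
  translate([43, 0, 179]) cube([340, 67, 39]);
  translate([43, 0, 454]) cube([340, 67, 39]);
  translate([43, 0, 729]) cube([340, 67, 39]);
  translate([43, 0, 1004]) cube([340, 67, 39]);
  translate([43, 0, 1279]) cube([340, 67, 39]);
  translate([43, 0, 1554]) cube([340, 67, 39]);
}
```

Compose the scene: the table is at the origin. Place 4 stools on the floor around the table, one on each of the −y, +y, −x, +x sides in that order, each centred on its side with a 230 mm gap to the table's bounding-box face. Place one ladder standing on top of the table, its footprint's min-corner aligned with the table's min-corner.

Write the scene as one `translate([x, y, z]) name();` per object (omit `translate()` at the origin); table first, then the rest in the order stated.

table();
translate([410, -544, 0]) stool();
translate([410, 868, 0]) stool();
translate([-585, 162, 0]) stool();
translate([1405, 162, 0]) stool();
translate([0, 0, 756]) ladder();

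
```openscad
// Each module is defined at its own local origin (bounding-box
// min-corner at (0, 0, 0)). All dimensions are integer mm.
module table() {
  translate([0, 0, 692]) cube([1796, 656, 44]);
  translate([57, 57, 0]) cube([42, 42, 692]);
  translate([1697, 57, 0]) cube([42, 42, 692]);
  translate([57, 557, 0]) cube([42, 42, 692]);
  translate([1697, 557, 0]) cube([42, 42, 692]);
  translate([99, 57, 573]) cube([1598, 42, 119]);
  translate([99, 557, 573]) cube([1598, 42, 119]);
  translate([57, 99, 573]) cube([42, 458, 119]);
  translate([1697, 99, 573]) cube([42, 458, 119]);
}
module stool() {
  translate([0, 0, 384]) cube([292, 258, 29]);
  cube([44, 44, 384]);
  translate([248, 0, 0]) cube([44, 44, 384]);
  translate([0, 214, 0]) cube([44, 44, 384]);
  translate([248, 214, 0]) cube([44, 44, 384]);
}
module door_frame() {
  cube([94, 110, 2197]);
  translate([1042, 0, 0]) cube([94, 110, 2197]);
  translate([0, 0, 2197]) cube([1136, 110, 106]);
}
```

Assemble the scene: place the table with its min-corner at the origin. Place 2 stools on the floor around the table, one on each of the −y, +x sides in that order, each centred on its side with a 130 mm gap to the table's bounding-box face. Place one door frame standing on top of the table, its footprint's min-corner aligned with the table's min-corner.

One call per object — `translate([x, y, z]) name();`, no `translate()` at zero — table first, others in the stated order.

table();
translate([752, -388, 0]) stool();
translate([1926, 199, 0]) stool();
translate([0, 0, 736]) door_frame();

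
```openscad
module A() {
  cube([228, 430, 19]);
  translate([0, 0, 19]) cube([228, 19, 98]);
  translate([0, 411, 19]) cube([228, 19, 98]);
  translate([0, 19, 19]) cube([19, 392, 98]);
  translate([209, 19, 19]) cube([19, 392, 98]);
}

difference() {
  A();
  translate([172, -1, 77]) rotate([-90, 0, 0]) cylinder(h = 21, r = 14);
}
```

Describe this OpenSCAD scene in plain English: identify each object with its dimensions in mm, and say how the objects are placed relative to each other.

A is an open-topped rectangular box: outside dimensions 228×430×117 mm, with a uniform wall and base thickness of 19 mm. The base is a full 228×430 slab on the floor; four walls sit on top of the base. The front and back walls (the −y and +y sides) span the full width; the two side walls fit between them.

The open box has a circular hole of radius 14 mm through its front wall, centred at (x = 172, z = 77).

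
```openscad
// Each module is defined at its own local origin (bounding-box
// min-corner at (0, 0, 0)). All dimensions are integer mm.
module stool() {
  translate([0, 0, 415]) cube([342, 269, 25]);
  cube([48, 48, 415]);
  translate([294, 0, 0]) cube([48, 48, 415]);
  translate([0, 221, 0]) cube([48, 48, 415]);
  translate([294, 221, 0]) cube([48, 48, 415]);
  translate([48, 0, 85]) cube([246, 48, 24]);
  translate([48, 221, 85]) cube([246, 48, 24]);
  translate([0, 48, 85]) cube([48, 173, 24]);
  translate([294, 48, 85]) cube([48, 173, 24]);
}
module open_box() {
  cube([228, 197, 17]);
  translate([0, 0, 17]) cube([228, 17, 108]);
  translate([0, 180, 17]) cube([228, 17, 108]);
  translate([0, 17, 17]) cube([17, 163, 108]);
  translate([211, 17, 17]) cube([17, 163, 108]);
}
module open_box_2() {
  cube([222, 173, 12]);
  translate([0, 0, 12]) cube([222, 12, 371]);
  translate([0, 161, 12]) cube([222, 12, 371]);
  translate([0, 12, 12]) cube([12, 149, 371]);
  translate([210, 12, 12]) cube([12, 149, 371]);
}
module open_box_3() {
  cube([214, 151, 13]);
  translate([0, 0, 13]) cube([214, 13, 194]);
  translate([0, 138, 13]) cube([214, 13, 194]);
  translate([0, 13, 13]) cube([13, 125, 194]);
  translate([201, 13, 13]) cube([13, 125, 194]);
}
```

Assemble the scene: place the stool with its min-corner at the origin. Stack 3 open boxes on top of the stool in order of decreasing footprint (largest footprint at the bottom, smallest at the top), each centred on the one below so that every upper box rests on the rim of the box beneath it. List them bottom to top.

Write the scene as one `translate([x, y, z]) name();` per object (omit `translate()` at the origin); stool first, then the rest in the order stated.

stool();
translate([57, 36, 440]) open_box();
translate([60, 48, 565]) open_box_2();
translate([64, 59, 948]) open_box_3();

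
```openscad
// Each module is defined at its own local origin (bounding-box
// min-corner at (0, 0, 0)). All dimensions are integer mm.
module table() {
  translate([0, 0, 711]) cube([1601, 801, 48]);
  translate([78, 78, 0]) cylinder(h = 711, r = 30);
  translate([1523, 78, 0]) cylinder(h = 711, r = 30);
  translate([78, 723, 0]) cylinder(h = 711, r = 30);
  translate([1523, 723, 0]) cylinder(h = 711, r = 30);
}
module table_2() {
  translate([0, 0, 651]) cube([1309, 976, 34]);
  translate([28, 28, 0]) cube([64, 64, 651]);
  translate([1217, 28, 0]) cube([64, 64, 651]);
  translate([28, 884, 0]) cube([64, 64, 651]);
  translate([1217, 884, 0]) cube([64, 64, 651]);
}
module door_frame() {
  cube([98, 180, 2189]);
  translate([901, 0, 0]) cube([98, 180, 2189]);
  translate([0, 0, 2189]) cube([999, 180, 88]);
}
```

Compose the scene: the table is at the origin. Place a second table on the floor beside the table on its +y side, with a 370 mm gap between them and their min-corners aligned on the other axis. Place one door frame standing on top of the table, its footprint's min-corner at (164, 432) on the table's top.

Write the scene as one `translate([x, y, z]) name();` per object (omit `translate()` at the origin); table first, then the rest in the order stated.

table();
translate([0, 1171, 0]) table_2();
translate([164, 432, 759]) door_frame();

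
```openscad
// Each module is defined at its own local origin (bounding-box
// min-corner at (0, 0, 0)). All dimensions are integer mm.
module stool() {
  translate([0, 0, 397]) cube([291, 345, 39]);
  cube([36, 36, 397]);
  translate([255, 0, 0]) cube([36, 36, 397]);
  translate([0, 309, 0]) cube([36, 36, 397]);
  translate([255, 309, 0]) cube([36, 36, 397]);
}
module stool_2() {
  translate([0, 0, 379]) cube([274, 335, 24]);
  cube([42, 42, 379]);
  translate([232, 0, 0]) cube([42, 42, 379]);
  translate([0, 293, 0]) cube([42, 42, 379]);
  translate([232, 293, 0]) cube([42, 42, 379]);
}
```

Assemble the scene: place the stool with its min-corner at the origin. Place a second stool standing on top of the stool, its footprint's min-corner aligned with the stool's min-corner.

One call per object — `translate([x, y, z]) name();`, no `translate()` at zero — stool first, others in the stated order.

stool();
translate([0, 0, 436]) stool_2();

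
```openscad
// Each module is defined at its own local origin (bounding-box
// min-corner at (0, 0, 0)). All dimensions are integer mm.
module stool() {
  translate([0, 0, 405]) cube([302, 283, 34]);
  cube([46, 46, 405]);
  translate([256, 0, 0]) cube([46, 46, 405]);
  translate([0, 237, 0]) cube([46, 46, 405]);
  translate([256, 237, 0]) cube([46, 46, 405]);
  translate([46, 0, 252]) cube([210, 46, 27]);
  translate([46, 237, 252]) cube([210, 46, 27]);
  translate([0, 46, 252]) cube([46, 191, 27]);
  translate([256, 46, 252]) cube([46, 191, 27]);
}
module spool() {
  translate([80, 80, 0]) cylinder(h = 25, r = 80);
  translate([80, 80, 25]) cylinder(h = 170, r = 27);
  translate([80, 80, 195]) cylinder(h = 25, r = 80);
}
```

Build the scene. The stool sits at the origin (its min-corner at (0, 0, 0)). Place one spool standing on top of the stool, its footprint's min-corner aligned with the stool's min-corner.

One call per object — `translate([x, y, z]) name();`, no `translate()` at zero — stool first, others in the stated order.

stool();
translate([0, 0, 439]) spool();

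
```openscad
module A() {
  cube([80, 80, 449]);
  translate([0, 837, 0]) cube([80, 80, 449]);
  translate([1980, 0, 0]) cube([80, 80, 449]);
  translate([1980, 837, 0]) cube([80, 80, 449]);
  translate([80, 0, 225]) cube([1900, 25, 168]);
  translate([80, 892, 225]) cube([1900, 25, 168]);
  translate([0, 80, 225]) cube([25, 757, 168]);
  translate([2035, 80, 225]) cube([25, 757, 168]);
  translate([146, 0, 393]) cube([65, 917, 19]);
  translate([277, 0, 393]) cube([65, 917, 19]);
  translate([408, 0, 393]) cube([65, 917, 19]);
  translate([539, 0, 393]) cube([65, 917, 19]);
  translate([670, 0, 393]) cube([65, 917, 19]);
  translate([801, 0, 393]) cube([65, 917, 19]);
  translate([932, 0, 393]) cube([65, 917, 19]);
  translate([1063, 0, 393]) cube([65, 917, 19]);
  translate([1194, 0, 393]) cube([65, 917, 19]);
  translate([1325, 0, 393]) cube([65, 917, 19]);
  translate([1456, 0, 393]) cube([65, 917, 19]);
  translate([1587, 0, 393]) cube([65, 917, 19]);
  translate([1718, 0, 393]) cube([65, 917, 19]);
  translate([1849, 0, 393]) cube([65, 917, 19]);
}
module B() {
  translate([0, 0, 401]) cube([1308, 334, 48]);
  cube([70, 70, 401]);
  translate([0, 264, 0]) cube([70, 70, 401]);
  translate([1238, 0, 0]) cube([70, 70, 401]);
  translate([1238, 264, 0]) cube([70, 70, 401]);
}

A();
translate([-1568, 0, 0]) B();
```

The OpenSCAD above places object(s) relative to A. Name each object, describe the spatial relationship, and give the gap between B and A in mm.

A is a bed frame. B is a bench. The bench is on the floor beside the bed frame on its −x side. The gap between the bench and the bed frame is 260 mm.

The bench's nearest face is 260 mm from the bed frame's −x face.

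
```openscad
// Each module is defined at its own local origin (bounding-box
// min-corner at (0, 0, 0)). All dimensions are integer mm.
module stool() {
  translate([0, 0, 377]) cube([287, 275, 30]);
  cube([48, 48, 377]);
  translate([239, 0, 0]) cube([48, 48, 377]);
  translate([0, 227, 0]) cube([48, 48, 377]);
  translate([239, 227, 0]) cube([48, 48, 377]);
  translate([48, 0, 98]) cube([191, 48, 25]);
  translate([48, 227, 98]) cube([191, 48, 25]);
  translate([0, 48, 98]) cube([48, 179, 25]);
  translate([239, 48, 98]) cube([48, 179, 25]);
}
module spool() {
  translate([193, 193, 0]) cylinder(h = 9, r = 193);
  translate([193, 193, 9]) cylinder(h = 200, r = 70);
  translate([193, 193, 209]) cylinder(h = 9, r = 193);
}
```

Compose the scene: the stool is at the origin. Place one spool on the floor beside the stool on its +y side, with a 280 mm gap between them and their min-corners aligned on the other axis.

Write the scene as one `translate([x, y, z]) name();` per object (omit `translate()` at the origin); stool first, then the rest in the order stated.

stool();
translate([0, 555, 0]) spool();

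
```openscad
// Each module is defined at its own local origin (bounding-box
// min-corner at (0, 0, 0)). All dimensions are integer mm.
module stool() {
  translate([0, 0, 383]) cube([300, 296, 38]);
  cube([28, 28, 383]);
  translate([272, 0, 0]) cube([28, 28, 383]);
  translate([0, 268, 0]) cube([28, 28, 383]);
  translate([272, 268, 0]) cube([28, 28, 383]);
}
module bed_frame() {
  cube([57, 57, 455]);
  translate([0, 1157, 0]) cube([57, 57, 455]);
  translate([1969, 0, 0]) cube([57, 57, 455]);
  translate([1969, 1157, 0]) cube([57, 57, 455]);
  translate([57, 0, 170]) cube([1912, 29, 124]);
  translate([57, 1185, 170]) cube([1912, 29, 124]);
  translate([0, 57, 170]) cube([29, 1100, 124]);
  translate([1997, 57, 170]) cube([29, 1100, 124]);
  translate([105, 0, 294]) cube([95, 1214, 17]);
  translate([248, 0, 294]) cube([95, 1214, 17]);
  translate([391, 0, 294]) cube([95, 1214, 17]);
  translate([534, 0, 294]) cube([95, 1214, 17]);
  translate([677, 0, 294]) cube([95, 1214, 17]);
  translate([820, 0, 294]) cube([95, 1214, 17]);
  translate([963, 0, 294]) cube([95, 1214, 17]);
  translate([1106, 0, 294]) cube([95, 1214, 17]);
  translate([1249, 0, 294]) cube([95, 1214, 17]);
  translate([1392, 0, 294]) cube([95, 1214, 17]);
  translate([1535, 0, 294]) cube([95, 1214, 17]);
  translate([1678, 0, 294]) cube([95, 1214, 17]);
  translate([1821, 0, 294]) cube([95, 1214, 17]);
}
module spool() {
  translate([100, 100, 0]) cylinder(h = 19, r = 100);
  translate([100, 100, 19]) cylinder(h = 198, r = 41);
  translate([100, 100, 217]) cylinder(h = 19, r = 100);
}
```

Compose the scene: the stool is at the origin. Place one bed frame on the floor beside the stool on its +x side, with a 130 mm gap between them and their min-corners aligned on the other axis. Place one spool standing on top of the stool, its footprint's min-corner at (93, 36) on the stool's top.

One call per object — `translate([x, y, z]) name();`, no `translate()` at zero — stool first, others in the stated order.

stool();
translate([430, 0, 0]) bed_frame();
translate([93, 36, 421]) spool();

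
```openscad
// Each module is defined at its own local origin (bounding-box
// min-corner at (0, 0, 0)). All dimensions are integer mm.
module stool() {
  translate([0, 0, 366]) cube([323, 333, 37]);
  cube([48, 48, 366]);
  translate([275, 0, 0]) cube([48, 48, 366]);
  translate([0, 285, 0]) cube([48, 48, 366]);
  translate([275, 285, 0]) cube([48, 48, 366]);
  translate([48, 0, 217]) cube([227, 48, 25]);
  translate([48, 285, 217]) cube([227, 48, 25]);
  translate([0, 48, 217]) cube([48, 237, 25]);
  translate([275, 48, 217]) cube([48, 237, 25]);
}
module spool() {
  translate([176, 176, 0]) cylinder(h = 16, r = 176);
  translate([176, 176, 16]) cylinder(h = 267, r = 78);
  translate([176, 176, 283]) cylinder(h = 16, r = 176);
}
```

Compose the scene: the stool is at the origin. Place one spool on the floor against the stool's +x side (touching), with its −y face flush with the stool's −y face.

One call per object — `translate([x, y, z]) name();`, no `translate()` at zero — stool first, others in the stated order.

stool();
translate([323, 0, 0]) spool();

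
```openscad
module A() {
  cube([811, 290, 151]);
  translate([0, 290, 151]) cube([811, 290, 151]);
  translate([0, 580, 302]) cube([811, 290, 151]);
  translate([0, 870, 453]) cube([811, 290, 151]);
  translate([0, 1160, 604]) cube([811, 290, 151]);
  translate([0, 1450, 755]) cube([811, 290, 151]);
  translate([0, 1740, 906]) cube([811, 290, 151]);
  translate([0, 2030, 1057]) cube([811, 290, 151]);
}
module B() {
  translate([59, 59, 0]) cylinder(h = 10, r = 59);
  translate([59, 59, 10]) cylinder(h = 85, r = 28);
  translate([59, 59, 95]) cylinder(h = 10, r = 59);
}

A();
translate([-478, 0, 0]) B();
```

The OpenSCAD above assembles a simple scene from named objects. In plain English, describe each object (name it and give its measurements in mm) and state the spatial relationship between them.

A is a straight staircase of 8 solid steps. Each step is 811 mm wide (x), 290 mm deep (y, the going) and 151 mm tall (the rise). The first step rests on the floor; each subsequent step sits one going further in +y and one rise higher in +z, directly behind and above the previous step with no overlap.

B is a spool: two coaxial disc flanges of radius 59 mm and thickness 10 mm, joined by a core cylinder of radius 28 mm and height 85 mm. The lower flange rests on z = 0 and the three cylinders share a vertical axis.

The spool is on the floor beside the staircase on its −x side.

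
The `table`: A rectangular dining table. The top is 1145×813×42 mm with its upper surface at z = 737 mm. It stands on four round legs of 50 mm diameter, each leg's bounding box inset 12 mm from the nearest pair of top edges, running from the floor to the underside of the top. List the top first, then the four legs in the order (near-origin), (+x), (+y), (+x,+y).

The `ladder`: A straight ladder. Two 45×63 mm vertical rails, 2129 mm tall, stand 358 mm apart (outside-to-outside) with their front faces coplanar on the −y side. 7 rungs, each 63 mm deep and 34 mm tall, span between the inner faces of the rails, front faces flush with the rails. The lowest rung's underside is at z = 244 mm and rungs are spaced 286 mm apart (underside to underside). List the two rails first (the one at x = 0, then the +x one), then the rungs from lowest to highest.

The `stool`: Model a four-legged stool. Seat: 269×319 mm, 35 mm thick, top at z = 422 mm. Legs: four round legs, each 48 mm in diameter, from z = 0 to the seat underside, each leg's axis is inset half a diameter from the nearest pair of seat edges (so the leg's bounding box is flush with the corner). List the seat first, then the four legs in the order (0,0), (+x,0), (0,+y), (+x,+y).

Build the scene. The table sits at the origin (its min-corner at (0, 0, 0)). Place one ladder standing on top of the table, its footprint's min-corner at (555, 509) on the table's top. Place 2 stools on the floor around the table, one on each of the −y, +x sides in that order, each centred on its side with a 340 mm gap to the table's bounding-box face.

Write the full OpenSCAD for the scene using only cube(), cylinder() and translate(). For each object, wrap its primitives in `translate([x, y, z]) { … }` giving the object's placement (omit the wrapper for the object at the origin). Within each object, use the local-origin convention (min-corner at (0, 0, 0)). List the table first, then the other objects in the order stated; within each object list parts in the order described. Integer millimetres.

translate([0, 0, 695]) cube([1145, 813, 42]);
translate([37, 37, 0]) cylinder(h = 695, r = 25);
translate([1108, 37, 0]) cylinder(h = 695, r = 25);
translate([37, 776, 0]) cylinder(h = 695, r = 25);
translate([1108, 776, 0]) cylinder(h = 695, r = 25);
translate([555, 509, 737]) {
  cube([45, 63, 2129]);
  translate([313, 0, 0]) cube([45, 63, 2129]);
  translate([45, 0, 244]) cube([268, 63, 34]);
  translate([45, 0, 530]) cube([268, 63, 34]);
  translate([45, 0, 816]) cube([268, 63, 34]);
  translate([45, 0, 1102]) cube([268, 63, 34]);
  translate([45, 0, 1388]) cube([268, 63, 34]);
  translate([45, 0, 1674]) cube([268, 63, 34]);
  translate([45, 0, 1960]) cube([268, 63, 34]);
}
translate([438, -659, 0]) {
  translate([0, 0, 387]) cube([269, 319, 35]);
  translate([24, 24, 0]) cylinder(h = 387, r = 24);
  translate([245, 24, 0]) cylinder(h = 387, r = 24);
  translate([24, 295, 0]) cylinder(h = 387, r = 24);
  translate([245, 295, 0]) cylinder(h = 387, r = 24);
}
translate([1485, 247, 0]) {
  translate([0, 0, 387]) cube([269, 319, 35]);
  translate([24, 24, 0]) cylinder(h = 387, r = 24);
  translate([245, 24, 0]) cylinder(h = 387, r = 24);
  translate([24, 295, 0]) cylinder(h = 387, r = 24);
  translate([245, 295, 0]) cylinder(h = 387, r = 24);
}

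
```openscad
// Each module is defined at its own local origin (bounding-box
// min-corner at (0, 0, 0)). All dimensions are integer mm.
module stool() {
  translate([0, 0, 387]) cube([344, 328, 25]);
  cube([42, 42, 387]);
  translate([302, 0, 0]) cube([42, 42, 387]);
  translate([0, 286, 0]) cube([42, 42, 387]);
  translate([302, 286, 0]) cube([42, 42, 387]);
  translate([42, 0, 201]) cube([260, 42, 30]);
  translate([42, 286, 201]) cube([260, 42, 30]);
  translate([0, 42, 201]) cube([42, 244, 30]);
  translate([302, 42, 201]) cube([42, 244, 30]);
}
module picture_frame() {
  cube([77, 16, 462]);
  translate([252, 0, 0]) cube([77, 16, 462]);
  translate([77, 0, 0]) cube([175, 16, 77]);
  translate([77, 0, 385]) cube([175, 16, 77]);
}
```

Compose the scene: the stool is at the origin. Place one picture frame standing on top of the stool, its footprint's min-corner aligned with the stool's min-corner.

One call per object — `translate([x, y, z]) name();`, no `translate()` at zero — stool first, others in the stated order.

stool();
translate([0, 0, 412]) picture_frame();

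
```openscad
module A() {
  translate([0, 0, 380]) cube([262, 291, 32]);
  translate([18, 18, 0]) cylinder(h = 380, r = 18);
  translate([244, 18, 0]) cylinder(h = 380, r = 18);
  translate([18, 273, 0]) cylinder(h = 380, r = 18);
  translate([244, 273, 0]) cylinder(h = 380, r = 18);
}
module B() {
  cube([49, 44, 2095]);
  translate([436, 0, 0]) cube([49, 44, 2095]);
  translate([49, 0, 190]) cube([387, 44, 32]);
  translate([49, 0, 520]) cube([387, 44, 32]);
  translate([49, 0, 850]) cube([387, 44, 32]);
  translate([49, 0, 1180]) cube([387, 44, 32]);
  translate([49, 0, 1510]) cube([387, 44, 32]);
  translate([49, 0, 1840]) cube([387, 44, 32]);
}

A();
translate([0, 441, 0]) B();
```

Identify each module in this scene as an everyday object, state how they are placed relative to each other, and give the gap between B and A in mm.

A is a stool. B is a ladder. The ladder is on the floor beside the stool on its +y side. The gap between the ladder and the stool is 150 mm.

The ladder's nearest face is 150 mm from the stool's +y face.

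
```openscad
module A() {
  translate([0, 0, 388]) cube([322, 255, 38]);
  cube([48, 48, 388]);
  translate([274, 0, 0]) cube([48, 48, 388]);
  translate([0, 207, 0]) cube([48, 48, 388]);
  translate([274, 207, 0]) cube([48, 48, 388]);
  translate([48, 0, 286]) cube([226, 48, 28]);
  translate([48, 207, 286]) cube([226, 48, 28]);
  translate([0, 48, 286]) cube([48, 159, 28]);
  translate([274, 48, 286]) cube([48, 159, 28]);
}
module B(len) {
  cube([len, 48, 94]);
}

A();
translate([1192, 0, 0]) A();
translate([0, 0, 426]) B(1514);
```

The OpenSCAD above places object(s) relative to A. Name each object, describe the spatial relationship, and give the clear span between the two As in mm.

Second stool starts at x = 1192; first ends at x = 322; clear span = 1192 − 322 = 870 mm.

A is a stool. B is a beam. A beam spans the tops of two stools. The clear span between the two stools is 870 mm.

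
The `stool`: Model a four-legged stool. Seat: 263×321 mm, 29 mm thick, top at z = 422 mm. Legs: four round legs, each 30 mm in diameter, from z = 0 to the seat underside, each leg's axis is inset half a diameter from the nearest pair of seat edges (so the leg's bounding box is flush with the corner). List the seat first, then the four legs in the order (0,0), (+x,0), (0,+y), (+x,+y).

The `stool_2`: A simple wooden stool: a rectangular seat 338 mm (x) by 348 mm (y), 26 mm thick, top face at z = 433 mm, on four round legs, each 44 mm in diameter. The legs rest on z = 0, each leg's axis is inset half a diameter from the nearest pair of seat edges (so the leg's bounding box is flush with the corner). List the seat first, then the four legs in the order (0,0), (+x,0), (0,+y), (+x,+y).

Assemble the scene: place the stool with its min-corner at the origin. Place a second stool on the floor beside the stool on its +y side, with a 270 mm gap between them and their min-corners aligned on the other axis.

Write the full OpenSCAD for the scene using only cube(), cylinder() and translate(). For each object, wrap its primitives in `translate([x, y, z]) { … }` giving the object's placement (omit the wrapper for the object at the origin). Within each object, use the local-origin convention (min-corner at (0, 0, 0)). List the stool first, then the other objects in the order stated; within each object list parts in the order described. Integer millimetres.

translate([0, 0, 393]) cube([263, 321, 29]);
translate([15, 15, 0]) cylinder(h = 393, r = 15);
translate([248, 15, 0]) cylinder(h = 393, r = 15);
translate([15, 306, 0]) cylinder(h = 393, r = 15);
translate([248, 306, 0]) cylinder(h = 393, r = 15);
translate([0, 591, 0]) {
  translate([0, 0, 407]) cube([338, 348, 26]);
  translate([22, 22, 0]) cylinder(h = 407, r = 22);
  translate([316, 22, 0]) cylinder(h = 407, r = 22);
  translate([22, 326, 0]) cylinder(h = 407, r = 22);
  translate([316, 326, 0]) cylinder(h = 407, r = 22);
}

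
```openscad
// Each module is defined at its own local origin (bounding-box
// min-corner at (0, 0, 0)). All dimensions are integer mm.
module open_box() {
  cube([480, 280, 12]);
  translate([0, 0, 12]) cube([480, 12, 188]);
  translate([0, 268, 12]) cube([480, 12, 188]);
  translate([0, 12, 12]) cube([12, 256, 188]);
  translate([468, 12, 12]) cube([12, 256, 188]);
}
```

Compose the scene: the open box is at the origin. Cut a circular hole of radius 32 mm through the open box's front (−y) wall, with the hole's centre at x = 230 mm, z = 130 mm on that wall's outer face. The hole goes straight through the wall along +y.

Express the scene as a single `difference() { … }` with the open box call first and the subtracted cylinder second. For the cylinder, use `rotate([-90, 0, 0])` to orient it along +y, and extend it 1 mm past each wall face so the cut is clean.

difference() {
  open_box();
  translate([230, -1, 130]) rotate([-90, 0, 0]) cylinder(h = 14, r = 32);
}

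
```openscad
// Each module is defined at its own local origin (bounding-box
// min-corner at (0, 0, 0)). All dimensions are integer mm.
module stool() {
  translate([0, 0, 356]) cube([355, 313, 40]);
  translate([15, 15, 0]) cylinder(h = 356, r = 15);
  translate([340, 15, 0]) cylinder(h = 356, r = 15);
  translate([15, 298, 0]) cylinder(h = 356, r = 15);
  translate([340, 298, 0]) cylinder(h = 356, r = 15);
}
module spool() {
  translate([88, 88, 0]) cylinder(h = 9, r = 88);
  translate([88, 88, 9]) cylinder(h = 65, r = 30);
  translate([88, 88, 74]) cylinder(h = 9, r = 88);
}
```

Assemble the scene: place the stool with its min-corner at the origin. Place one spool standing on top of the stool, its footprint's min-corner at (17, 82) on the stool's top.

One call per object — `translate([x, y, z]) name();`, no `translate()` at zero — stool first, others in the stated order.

stool();
translate([17, 82, 396]) spool();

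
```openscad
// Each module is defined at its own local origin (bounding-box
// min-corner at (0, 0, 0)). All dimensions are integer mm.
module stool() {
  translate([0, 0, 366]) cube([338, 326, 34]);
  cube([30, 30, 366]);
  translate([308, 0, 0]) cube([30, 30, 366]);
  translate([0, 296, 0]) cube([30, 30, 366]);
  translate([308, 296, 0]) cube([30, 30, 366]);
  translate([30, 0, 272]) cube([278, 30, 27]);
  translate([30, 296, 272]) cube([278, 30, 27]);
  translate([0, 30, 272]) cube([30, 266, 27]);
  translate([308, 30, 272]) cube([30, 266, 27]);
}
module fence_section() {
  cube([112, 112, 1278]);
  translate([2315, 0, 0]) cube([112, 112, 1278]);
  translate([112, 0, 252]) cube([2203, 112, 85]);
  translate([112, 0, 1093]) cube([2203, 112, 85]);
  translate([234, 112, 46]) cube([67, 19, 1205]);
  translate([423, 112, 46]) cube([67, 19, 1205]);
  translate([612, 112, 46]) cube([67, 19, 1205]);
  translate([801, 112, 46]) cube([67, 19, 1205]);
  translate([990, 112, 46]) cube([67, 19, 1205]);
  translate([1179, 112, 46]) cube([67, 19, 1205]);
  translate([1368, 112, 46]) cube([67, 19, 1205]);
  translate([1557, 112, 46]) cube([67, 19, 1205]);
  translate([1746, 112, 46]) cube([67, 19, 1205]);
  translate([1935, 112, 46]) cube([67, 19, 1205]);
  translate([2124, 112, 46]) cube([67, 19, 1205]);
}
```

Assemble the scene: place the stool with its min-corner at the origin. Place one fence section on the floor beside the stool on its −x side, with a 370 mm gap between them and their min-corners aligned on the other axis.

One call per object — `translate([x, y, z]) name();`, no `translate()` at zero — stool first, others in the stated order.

stool();
translate([-2797, 0, 0]) fence_section();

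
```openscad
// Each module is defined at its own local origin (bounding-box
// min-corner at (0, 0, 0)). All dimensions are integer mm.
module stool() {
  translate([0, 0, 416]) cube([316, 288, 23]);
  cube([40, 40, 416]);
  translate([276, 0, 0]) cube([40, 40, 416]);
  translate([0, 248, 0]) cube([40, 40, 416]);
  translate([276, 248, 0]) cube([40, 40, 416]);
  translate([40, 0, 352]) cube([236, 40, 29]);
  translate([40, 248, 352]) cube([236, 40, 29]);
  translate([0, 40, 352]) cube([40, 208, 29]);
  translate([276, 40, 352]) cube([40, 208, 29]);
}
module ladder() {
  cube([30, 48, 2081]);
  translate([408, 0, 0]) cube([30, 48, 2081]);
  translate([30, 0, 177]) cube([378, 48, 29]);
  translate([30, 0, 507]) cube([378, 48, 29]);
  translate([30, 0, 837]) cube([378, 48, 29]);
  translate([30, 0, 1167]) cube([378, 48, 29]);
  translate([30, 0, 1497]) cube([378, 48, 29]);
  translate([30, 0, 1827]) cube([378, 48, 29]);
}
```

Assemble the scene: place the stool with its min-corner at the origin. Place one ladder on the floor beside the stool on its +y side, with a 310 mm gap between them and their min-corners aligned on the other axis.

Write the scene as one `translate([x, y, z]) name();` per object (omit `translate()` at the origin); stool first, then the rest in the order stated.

stool();
translate([0, 598, 0]) ladder();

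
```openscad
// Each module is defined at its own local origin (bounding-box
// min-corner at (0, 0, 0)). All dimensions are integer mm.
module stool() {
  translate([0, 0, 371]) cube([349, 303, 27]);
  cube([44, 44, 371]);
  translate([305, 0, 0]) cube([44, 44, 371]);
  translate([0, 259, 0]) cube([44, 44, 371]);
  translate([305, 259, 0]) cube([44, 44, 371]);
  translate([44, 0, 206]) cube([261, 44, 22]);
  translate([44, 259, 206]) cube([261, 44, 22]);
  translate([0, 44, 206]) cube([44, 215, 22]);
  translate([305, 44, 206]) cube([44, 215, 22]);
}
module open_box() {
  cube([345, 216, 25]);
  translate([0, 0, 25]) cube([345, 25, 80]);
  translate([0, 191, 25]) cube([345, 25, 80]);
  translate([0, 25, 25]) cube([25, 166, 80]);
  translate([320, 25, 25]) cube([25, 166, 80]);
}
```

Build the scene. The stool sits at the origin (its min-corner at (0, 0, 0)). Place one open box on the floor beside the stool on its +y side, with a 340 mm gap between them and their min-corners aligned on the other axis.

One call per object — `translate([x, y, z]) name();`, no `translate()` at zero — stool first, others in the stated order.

stool();
translate([0, 643, 0]) open_box();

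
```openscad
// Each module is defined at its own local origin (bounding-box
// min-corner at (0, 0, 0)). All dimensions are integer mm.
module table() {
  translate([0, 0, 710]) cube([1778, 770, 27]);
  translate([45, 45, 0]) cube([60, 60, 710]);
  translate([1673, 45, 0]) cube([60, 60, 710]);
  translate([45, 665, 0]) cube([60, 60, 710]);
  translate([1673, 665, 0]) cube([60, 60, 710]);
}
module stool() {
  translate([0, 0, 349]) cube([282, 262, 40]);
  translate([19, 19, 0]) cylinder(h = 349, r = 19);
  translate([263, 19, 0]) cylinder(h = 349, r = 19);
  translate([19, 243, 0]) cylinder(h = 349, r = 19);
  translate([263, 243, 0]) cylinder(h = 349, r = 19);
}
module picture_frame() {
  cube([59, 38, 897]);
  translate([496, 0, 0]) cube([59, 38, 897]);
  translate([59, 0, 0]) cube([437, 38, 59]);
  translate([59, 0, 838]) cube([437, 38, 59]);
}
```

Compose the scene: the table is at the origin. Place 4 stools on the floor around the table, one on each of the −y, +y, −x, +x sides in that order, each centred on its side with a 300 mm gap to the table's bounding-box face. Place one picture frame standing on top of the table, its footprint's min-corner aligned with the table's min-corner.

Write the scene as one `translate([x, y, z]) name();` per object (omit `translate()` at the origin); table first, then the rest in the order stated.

table();
translate([748, -562, 0]) stool();
translate([748, 1070, 0]) stool();
translate([-582, 254, 0]) stool();
translate([2078, 254, 0]) stool();
translate([0, 0, 737]) picture_frame();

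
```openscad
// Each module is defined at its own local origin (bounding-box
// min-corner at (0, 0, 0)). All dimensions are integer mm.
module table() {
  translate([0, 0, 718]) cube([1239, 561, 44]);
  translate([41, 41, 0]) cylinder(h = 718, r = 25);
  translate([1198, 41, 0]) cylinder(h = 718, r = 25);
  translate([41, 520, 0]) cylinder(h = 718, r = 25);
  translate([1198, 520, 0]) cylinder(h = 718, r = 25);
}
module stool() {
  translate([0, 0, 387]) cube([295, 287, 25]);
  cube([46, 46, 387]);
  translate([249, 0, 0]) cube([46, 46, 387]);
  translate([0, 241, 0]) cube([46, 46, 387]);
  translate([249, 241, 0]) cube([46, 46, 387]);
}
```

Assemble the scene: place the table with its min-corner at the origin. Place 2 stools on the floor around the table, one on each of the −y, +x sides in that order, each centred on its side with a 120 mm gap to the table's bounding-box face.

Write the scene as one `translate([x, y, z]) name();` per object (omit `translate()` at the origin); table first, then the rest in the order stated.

table();
translate([472, -407, 0]) stool();
translate([1359, 137, 0]) stool();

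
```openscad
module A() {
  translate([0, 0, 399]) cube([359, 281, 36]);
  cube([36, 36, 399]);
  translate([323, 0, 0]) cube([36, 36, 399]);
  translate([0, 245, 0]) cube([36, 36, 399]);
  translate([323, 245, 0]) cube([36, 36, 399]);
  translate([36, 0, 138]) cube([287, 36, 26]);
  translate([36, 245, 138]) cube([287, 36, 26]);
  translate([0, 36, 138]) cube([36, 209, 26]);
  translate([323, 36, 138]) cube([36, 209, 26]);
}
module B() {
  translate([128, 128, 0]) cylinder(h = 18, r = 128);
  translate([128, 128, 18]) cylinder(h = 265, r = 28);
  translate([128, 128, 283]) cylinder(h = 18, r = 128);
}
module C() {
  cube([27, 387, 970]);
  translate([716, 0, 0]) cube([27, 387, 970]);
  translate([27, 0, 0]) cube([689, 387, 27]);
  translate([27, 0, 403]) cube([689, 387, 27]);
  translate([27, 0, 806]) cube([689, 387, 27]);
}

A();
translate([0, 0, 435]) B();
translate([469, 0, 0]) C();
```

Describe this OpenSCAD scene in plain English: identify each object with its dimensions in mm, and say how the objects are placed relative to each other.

A is a four-legged stool. The seat is a 359×281×36 mm slab whose top surface is at z = 435 mm; four square legs, each 36×36 mm in cross-section, run from the floor (z = 0) to the underside of the seat, each flush with a corner of the seat. Four stretchers, 36 mm wide and 26 mm tall, connect adjacent legs with their undersides at z = 138 mm, each running between the inner faces of the legs it joins and aligned with the legs' outer faces on the other axis.

B is a spool: two coaxial disc flanges of radius 128 mm and thickness 18 mm, joined by a core cylinder of radius 28 mm and height 265 mm. The lower flange rests on z = 0 and the three cylinders share a vertical axis.

C is an open bookshelf. Two side panels, each 27 mm thick, 387 mm deep and 970 mm tall, stand 743 mm apart (outside-to-outside). Between them sit 3 shelves, each 27 mm thick and 387 mm deep, spanning the full gap between the sides. The bottom shelf rests on the floor (its underside at z = 0) and the clear gap between one shelf's top and the next shelf's underside is 376 mm.

The spool is on top of the stool. The bookshelf is on the floor beside the stool on its +x side.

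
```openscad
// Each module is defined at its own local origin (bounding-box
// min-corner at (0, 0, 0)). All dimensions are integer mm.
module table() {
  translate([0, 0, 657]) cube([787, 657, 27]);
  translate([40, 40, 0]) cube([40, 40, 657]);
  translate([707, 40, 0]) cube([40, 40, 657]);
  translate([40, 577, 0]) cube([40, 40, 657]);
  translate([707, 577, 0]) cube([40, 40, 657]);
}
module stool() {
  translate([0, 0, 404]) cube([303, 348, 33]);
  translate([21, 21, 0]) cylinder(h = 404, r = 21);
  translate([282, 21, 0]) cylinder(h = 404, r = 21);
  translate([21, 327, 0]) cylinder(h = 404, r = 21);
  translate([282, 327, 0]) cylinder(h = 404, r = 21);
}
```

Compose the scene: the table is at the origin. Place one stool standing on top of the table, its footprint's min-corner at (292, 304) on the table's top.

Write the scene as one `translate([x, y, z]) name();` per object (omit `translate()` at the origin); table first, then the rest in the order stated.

table();
translate([292, 304, 684]) stool();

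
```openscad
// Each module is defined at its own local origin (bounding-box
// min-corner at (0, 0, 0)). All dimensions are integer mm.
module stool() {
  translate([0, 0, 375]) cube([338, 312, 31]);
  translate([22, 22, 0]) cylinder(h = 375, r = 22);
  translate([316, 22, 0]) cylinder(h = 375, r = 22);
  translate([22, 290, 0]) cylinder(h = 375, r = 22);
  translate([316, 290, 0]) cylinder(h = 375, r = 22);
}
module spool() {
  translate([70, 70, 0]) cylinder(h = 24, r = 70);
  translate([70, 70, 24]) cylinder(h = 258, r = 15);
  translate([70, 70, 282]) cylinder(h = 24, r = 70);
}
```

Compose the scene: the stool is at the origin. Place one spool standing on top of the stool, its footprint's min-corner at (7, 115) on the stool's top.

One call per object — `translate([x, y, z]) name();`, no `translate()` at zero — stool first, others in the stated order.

stool();
translate([7, 115, 406]) spool();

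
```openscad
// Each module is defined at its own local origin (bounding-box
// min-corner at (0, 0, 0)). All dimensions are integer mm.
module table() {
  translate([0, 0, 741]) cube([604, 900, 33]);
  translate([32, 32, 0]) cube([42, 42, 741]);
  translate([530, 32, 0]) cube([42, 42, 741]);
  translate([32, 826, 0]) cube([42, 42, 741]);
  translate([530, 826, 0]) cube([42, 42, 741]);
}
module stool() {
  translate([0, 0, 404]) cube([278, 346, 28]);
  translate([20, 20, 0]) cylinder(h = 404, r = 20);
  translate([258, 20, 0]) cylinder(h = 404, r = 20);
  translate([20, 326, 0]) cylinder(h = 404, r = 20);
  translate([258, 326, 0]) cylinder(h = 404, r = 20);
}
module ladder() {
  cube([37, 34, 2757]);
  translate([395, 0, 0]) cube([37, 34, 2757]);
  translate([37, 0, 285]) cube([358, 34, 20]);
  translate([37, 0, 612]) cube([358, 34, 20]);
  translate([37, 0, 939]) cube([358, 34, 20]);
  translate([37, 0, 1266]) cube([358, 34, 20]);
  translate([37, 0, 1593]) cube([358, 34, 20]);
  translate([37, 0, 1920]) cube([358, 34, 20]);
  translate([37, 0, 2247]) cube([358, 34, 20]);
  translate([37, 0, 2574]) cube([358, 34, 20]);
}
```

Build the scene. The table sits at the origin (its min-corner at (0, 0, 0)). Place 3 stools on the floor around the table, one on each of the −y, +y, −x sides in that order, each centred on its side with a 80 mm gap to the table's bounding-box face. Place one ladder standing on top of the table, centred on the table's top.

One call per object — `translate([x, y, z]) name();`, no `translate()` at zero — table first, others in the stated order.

table();
translate([163, -426, 0]) stool();
translate([163, 980, 0]) stool();
translate([-358, 277, 0]) stool();
translate([86, 433, 774]) ladder();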